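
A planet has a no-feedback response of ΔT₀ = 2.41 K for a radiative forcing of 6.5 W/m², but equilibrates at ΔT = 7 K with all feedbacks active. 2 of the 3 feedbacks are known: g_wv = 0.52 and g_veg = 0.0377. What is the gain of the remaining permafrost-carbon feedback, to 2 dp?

0.10

Amplification A = ΔT/ΔT₀ = 7/2.41 = 2.905.
Total gain g = 1 − 1/A = 1 − 1/2.905 = 0.6558.
Known gains sum to 0.52 + 0.0377 = 0.5577.
g_pf = 0.6558 − 0.5577 = 0.10.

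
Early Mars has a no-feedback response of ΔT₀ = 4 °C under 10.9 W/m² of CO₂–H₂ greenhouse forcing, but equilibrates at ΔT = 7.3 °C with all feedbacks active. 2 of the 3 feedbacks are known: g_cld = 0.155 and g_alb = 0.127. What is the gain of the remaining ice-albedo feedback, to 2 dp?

Amplification A = ΔT/ΔT₀ = 7.3/4 = 1.825.
Total gain g = 1 − 1/A = 1 − 1/1.825 = 0.4521.
Known gains sum to 0.155 + 0.127 = 0.282.
g_ice = 0.4521 − 0.282 = 0.17.

0.17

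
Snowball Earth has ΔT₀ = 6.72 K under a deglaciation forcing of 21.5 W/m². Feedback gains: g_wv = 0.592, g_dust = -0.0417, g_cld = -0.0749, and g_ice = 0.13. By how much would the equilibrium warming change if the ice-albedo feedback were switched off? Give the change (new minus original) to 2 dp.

Original: g = 0.6054, ΔT = 6.72/(1−0.6054) = 17.0299 K.
Without ice-albedo: g' = 0.4754, ΔT' = 6.72/(1−0.4754) = 12.8098 K.
Change = 12.8098 − 17.0299 = -4.22 K.

-4.22 K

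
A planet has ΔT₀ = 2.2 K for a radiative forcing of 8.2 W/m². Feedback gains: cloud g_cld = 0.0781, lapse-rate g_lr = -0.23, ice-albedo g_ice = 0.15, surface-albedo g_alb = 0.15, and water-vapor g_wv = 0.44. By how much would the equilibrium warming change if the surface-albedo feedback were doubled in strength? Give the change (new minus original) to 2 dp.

Original: g = 0.5881, ΔT = 2.2/(1−0.5881) = 5.3411 K.
With doubled surface-albedo: g' = 0.7381, ΔT' = 2.2/(1−0.7381) = 8.4002 K.
Change = 8.4002 − 5.3411 = 3.06 K.

3.06 K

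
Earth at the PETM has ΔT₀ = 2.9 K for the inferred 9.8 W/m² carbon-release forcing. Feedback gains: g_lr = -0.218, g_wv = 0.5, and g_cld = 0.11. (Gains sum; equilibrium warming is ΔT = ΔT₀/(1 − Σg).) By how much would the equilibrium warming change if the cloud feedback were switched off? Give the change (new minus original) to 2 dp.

Original: g = 0.392, ΔT = 2.9/(1−0.392) = 4.7697 K.
Without cloud: g' = 0.282, ΔT' = 2.9/(1−0.282) = 4.0390 K.
Change = 4.0390 − 4.7697 = -0.73 K.

-0.73 K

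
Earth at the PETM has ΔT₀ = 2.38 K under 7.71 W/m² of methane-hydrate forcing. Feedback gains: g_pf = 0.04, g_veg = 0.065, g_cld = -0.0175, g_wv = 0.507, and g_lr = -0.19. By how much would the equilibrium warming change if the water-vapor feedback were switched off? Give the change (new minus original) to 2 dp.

Original: g = 0.4045, ΔT = 2.38/(1−0.4045) = 3.9966 K.
Without water-vapor: g' = -0.1025, ΔT' = 2.38/(1+0.1025) = 2.1587 K.
Change = 2.1587 − 3.9966 = -1.84 K.

-1.84 K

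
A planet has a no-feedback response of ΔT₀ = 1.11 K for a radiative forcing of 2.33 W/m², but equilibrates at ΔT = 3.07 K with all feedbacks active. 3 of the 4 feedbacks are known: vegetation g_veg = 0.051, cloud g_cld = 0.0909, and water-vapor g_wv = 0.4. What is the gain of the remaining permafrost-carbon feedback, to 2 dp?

0.10

Amplification A = ΔT/ΔT₀ = 3.07/1.11 = 2.766.
Total gain g = 1 − 1/A = 1 − 1/2.766 = 0.6385.
Known gains sum to 0.051 + 0.0909 + 0.4 = 0.5419.
g_pf = 0.6385 − 0.5419 = 0.10.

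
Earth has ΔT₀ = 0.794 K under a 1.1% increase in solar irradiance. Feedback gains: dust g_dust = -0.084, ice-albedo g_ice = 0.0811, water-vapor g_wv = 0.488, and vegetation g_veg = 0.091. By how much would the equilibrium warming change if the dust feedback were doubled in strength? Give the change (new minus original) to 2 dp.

-0.31 K

Original: g = 0.5761, ΔT = 0.794/(1−0.5761) = 1.8731 K.
With doubled dust: g' = 0.4921, ΔT' = 0.794/(1−0.4921) = 1.5633 K.
Change = 1.5633 − 1.8731 = -0.31 K.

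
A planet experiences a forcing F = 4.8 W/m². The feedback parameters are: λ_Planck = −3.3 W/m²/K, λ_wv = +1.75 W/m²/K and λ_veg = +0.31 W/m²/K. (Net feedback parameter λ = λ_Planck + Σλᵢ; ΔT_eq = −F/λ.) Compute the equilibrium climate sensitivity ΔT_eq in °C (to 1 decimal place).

Net feedback parameter λ = (−3.3) + (+1.75) + (+0.31) = -1.24 W/m²/K.
ΔT = −F/λ = −4.8/(-1.24) = 3.9 °C.

3.9 °C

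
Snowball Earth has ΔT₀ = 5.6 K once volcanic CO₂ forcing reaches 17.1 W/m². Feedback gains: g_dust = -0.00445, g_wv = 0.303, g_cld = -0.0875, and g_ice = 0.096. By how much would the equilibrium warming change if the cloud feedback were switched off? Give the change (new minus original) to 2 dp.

1.17 K

Original: g = 0.30705, ΔT = 5.6/(1−0.30705) = 8.0814 K.
Without cloud: g' = 0.39455, ΔT' = 5.6/(1−0.39455) = 9.2493 K.
Change = 9.2493 − 8.0814 = 1.17 K.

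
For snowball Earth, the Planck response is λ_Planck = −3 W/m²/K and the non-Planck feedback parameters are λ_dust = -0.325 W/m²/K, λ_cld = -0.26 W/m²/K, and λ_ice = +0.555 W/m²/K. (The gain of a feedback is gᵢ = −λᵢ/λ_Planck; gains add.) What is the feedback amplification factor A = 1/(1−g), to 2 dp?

0.99

Convert to gains: g_dust = -0.325/3 = -0.1083; g_cld = -0.26/3 = -0.08667; g_ice = 0.555/3 = 0.185.
Total gain g = -0.00997.
A = 1/(1 + 0.00997) = 0.99.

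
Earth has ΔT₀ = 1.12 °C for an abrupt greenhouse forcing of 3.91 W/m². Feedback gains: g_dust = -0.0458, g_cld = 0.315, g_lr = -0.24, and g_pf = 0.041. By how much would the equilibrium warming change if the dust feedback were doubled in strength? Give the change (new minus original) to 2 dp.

-0.06 °C

Original: g = 0.0702, ΔT = 1.12/(1−0.0702) = 1.2046 °C.
With doubled dust: g' = 0.0244, ΔT' = 1.12/(1−0.0244) = 1.1480 °C.
Change = 1.1480 − 1.2046 = -0.06 °C.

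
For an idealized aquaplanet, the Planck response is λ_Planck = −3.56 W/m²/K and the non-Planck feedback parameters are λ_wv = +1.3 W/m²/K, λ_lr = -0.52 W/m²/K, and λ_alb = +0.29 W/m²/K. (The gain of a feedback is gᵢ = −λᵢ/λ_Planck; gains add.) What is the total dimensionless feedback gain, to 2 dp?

Convert to gains: g_wv = 1.3/3.56 = 0.3652; g_lr = -0.52/3.56 = -0.1461; g_alb = 0.29/3.56 = 0.08146.
Total gain g = 0.30056.

0.30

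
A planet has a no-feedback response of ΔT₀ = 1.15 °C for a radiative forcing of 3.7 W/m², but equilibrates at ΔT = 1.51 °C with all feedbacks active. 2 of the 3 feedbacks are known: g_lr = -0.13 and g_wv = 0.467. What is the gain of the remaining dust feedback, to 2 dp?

-0.10

Amplification A = ΔT/ΔT₀ = 1.51/1.15 = 1.313.
Total gain g = 1 − 1/A = 1 − 1/1.313 = 0.2384.
Known gains sum to -0.13 + 0.467 = 0.337.
g_dust = 0.2384 − 0.337 = -0.10.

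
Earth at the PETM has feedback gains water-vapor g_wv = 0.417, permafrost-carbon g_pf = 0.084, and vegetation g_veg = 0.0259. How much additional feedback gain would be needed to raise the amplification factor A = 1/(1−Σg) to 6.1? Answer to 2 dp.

0.31

Current total gain = 0.5269.
Target gain for A = 6.1: g* = 1 − 1/6.1 = 0.8361.
Additional gain needed = 0.8361 − 0.5269 = 0.31.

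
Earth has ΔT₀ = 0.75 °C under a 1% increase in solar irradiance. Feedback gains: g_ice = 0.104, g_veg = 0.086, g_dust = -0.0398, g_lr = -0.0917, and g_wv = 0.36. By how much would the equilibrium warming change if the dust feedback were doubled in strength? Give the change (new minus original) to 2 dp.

Original: g = 0.4185, ΔT = 0.75/(1−0.4185) = 1.2898 °C.
With doubled dust: g' = 0.3787, ΔT' = 0.75/(1−0.3787) = 1.2071 °C.
Change = 1.2071 − 1.2898 = -0.08 °C.

-0.08 °C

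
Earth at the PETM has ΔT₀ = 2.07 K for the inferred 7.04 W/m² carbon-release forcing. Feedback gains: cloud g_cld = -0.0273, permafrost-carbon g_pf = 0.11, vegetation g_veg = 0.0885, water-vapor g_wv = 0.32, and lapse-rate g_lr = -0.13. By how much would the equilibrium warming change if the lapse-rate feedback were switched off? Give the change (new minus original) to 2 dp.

0.83 K

Original: g = 0.3612, ΔT = 2.07/(1−0.3612) = 3.2405 K.
Without lapse-rate: g' = 0.4912, ΔT' = 2.07/(1−0.4912) = 4.0684 K.
Change = 4.0684 − 3.2405 = 0.83 K.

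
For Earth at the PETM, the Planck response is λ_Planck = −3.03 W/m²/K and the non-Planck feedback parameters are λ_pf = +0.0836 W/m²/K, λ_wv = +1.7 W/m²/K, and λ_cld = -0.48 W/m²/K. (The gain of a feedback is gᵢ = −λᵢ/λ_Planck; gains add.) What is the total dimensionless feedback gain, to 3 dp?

Convert to gains: g_pf = 0.0836/3.03 = 0.02759; g_wv = 1.7/3.03 = 0.5611; g_cld = -0.48/3.03 = -0.1584.
Total gain g = 0.43029.

0.430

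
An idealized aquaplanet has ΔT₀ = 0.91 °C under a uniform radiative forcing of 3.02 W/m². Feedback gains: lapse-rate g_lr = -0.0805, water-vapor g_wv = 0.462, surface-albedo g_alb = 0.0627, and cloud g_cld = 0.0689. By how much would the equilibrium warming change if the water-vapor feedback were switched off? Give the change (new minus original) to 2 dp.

Original: g = 0.5131, ΔT = 0.91/(1−0.5131) = 1.8690 °C.
Without water-vapor: g' = 0.0511, ΔT' = 0.91/(1−0.0511) = 0.9590 °C.
Change = 0.9590 − 1.8690 = -0.91 °C.

-0.91 °C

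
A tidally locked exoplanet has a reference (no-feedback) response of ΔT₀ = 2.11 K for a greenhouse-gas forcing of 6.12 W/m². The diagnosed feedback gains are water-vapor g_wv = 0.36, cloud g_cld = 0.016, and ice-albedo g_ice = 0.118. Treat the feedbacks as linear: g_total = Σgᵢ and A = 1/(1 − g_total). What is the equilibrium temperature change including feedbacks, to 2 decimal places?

Total gain g = 0.36 + 0.016 + 0.118 = 0.494.
Amplification A = 1/(1 − 0.494) = 1.976.
ΔT = 2.11 × 1.976 = 4.17 K.

4.17 K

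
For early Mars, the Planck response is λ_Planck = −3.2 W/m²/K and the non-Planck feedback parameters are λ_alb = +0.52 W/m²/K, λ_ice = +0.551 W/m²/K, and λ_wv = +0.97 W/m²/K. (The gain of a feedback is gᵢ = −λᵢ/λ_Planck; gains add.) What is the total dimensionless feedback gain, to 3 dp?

0.638

Convert to gains: g_alb = 0.52/3.2 = 0.1625; g_ice = 0.551/3.2 = 0.1722; g_wv = 0.97/3.2 = 0.3031.
Total gain g = 0.6378.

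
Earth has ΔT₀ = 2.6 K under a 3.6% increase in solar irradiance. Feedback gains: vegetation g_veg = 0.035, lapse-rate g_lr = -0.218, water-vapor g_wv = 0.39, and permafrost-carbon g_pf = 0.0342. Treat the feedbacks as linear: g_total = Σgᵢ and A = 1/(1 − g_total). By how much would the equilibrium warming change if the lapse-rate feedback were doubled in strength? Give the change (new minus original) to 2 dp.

-0.76 K

Original: g = 0.2412, ΔT = 2.6/(1−0.2412) = 3.4265 K.
With doubled lapse-rate: g' = 0.0232, ΔT' = 2.6/(1−0.0232) = 2.6618 K.
Change = 2.6618 − 3.4265 = -0.76 K.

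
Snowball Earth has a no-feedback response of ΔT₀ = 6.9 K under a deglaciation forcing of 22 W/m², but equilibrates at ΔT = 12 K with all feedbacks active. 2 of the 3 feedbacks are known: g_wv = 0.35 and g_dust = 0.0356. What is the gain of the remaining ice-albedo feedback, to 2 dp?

Amplification A = ΔT/ΔT₀ = 12/6.9 = 1.739.
Total gain g = 1 − 1/A = 1 − 1/1.739 = 0.425.
Known gains sum to 0.35 + 0.0356 = 0.3856.
g_ice = 0.425 − 0.3856 = 0.04.

0.04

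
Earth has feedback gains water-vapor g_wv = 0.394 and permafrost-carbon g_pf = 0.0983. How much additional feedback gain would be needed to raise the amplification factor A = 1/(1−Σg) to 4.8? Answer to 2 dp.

Current total gain = 0.4923.
Target gain for A = 4.8: g* = 1 − 1/4.8 = 0.7917.
Additional gain needed = 0.7917 − 0.4923 = 0.30.

0.30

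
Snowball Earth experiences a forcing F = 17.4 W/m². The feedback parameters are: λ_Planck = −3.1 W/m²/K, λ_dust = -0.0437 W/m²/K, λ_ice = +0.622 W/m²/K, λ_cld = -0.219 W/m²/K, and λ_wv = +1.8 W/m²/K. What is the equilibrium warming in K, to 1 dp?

18.5 K

Net feedback parameter λ = (−3.1) + (-0.0437) + (+0.622) + (-0.219) + (+1.8) = -0.9407 W/m²/K.
ΔT = −F/λ = −17.4/(-0.9407) = 18.5 K.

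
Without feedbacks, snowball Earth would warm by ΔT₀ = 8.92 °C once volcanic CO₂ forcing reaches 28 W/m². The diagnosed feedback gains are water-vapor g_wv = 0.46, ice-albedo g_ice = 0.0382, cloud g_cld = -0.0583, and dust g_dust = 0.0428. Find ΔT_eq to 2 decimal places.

Total gain g = 0.46 + 0.0382 − 0.0583 + 0.0428 = 0.4827.
Amplification A = 1/(1 − 0.4827) = 1.933.
ΔT = 8.92 × 1.933 = 17.24 °C.

17.24 °C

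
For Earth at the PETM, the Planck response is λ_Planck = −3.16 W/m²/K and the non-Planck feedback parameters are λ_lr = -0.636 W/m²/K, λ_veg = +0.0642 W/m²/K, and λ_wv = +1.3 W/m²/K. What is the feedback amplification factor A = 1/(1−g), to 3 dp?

1.299

Convert to gains: g_lr = -0.636/3.16 = -0.2013; g_veg = 0.0642/3.16 = 0.02032; g_wv = 1.3/3.16 = 0.4114.
Total gain g = 0.23042.
A = 1/(1 − 0.23042) = 1.299.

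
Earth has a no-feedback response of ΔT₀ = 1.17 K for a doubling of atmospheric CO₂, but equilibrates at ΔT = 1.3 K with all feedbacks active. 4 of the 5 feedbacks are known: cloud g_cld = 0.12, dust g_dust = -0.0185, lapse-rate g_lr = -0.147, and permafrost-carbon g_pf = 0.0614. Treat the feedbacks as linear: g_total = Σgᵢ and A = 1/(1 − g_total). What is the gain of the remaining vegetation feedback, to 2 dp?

0.08

Amplification A = ΔT/ΔT₀ = 1.3/1.17 = 1.111.
Total gain g = 1 − 1/A = 1 − 1/1.111 = 0.09991.
Known gains sum to 0.12 − 0.0185 − 0.147 + 0.0614 = 0.0159.
g_veg = 0.09991 − 0.0159 = 0.08.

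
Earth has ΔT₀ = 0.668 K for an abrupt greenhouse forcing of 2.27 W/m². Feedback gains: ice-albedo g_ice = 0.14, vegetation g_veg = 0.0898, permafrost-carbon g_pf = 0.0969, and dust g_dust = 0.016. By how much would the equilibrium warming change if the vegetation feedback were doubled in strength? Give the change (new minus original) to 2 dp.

Original: g = 0.3427, ΔT = 0.668/(1−0.3427) = 1.0163 K.
With doubled vegetation: g' = 0.4325, ΔT' = 0.668/(1−0.4325) = 1.1771 K.
Change = 1.1771 − 1.0163 = 0.16 K.

0.16 K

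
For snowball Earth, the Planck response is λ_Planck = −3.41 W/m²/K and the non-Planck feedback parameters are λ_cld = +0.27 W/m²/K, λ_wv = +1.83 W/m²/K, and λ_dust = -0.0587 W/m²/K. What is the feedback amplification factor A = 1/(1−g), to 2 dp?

2.49

Convert to gains: g_cld = 0.27/3.41 = 0.07918; g_wv = 1.83/3.41 = 0.5367; g_dust = -0.0587/3.41 = -0.01721.
Total gain g = 0.59867.
A = 1/(1 − 0.59867) = 2.49.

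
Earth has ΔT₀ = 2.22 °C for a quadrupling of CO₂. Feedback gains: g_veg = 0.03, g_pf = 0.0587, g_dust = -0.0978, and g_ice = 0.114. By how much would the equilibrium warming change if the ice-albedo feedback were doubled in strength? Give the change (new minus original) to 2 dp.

Original: g = 0.1049, ΔT = 2.22/(1−0.1049) = 2.4802 °C.
With doubled ice-albedo: g' = 0.2189, ΔT' = 2.22/(1−0.2189) = 2.8421 °C.
Change = 2.8421 − 2.4802 = 0.36 °C.

0.36 °C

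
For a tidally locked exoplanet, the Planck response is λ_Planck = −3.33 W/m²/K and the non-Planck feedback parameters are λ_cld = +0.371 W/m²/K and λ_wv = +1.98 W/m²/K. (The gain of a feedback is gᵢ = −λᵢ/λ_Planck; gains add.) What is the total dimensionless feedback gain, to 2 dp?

Convert to gains: g_cld = 0.371/3.33 = 0.1114; g_wv = 1.98/3.33 = 0.5946.
Total gain g = 0.706.

0.71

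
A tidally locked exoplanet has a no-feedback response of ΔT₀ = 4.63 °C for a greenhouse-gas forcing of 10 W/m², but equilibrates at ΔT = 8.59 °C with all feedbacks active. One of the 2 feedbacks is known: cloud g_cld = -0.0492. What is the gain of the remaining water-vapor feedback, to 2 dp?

Amplification A = ΔT/ΔT₀ = 8.59/4.63 = 1.855.
Total gain g = 1 − 1/A = 1 − 1/1.855 = 0.4609.
The known gain is -0.0492.
g_wv = 0.4609 + 0.0492 = 0.51.

0.51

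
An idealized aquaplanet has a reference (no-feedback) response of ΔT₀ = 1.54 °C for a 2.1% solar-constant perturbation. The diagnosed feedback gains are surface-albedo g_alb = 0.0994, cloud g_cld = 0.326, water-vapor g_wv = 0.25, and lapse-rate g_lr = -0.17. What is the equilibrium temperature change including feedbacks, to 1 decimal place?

Total gain g = 0.0994 + 0.326 + 0.25 − 0.17 = 0.5054.
Amplification A = 1/(1 − 0.5054) = 2.022.
ΔT = 1.54 × 2.022 = 3.1 °C.

3.1 °C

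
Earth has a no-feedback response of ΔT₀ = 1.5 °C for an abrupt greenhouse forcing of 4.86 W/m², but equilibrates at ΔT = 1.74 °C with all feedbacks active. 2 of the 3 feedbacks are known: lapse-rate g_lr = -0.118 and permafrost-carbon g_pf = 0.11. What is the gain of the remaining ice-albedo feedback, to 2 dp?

0.15

Amplification A = ΔT/ΔT₀ = 1.74/1.5 = 1.16.
Total gain g = 1 − 1/A = 1 − 1/1.16 = 0.1379.
Known gains sum to -0.118 + 0.11 = -0.008.
g_ice = 0.1379 + 0.008 = 0.15.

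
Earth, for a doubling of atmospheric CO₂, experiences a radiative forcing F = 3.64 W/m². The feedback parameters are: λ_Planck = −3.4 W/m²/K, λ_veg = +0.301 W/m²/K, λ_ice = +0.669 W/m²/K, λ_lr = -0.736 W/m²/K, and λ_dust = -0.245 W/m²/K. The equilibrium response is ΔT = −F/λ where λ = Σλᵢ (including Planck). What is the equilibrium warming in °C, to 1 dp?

Net feedback parameter λ = (−3.4) + (+0.301) + (+0.669) + (-0.736) + (-0.245) = -3.411 W/m²/K.
ΔT = −F/λ = −3.64/(-3.411) = 1.1 °C.

1.1 °C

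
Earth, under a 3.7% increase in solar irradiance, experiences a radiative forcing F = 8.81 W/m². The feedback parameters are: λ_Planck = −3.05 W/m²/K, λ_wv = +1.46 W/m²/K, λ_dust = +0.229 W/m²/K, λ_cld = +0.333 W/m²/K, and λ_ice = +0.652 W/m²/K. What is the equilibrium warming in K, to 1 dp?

23.4 K

Net feedback parameter λ = (−3.05) + (+1.46) + (+0.229) + (+0.333) + (+0.652) = -0.376 W/m²/K.
ΔT = −F/λ = −8.81/(-0.376) = 23.4 K.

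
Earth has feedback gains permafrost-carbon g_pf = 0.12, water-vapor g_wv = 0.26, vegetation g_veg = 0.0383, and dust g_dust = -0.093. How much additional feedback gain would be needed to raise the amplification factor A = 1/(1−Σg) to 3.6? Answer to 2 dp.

Current total gain = 0.3253.
Target gain for A = 3.6: g* = 1 − 1/3.6 = 0.7222.
Additional gain needed = 0.7222 − 0.3253 = 0.40.

0.40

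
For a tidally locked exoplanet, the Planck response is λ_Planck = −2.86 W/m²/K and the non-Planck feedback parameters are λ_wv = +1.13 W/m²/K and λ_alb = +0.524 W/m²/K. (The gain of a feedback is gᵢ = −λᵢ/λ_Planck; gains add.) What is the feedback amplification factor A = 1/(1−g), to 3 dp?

Convert to gains: g_wv = 1.13/2.86 = 0.3951; g_alb = 0.524/2.86 = 0.1832.
Total gain g = 0.5783.
A = 1/(1 − 0.5783) = 2.371.

2.371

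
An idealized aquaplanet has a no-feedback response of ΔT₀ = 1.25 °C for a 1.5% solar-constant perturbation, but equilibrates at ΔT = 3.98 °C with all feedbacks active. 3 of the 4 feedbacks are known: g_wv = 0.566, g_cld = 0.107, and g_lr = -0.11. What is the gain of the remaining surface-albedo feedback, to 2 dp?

Amplification A = ΔT/ΔT₀ = 3.98/1.25 = 3.184.
Total gain g = 1 − 1/A = 1 − 1/3.184 = 0.6859.
Known gains sum to 0.566 + 0.107 − 0.11 = 0.563.
g_alb = 0.6859 − 0.563 = 0.12.

0.12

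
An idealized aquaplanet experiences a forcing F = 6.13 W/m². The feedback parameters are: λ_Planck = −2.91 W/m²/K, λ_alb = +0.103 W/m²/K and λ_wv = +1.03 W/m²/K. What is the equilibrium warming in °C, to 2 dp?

3.45 °C

Net feedback parameter λ = (−2.91) + (+0.103) + (+1.03) = -1.777 W/m²/K.
ΔT = −F/λ = −6.13/(-1.777) = 3.45 °C.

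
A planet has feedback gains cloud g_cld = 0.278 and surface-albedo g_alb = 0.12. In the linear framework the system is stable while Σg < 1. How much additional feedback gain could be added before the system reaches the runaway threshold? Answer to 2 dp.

Current total gain = 0.278 + 0.12 = 0.398.
Margin to runaway = 1 − 0.398 = 0.60.

0.60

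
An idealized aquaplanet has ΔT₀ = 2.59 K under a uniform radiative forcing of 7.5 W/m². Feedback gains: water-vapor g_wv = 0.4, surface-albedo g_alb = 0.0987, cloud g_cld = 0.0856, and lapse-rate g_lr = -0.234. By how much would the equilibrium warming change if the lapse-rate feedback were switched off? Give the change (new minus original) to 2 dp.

Original: g = 0.3503, ΔT = 2.59/(1−0.3503) = 3.9865 K.
Without lapse-rate: g' = 0.5843, ΔT' = 2.59/(1−0.5843) = 6.2305 K.
Change = 6.2305 − 3.9865 = 2.24 K.

2.24 K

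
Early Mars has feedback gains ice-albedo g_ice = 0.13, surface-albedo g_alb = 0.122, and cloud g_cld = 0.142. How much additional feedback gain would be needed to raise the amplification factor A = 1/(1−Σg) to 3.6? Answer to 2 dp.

0.33

Current total gain = 0.394.
Target gain for A = 3.6: g* = 1 − 1/3.6 = 0.7222.
Additional gain needed = 0.7222 − 0.394 = 0.33.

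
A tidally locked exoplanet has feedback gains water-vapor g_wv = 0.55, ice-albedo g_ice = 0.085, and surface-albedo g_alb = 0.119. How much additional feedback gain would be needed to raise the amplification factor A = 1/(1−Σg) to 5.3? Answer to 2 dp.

Current total gain = 0.754.
Target gain for A = 5.3: g* = 1 − 1/5.3 = 0.8113.
Additional gain needed = 0.8113 − 0.754 = 0.06.

0.06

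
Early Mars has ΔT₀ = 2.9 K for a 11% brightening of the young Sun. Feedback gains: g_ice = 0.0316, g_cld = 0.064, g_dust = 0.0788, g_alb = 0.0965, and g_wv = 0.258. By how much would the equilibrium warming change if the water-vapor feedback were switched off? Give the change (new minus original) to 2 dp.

-2.18 K

Original: g = 0.5289, ΔT = 2.9/(1−0.5289) = 6.1558 K.
Without water-vapor: g' = 0.2709, ΔT' = 2.9/(1−0.2709) = 3.9775 K.
Change = 3.9775 − 6.1558 = -2.18 K.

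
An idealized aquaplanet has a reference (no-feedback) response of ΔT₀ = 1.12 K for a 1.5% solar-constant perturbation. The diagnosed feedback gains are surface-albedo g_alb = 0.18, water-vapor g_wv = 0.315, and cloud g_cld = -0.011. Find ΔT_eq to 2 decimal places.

2.17 K

Total gain g = 0.18 + 0.315 − 0.011 = 0.484.
Amplification A = 1/(1 − 0.484) = 1.938.
ΔT = 1.12 × 1.938 = 2.17 K.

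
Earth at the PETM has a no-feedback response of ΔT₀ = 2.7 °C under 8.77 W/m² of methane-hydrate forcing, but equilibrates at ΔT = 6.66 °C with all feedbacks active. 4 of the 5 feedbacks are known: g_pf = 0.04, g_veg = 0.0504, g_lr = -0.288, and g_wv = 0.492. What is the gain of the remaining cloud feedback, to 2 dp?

Amplification A = ΔT/ΔT₀ = 6.66/2.7 = 2.467.
Total gain g = 1 − 1/A = 1 − 1/2.467 = 0.5946.
Known gains sum to 0.04 + 0.0504 − 0.288 + 0.492 = 0.2944.
g_cld = 0.5946 − 0.2944 = 0.30.

0.30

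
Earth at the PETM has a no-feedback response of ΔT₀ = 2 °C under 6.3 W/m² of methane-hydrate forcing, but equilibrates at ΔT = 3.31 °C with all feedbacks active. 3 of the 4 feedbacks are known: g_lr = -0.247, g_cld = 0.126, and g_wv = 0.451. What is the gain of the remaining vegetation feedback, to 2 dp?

0.07

Amplification A = ΔT/ΔT₀ = 3.31/2 = 1.655.
Total gain g = 1 − 1/A = 1 − 1/1.655 = 0.3958.
Known gains sum to -0.247 + 0.126 + 0.451 = 0.33.
g_veg = 0.3958 − 0.33 = 0.07.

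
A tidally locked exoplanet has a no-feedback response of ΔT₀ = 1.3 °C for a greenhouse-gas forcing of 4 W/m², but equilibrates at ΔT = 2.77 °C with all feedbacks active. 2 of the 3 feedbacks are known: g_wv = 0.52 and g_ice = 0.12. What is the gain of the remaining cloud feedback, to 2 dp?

-0.11

Amplification A = ΔT/ΔT₀ = 2.77/1.3 = 2.131.
Total gain g = 1 − 1/A = 1 − 1/2.131 = 0.5307.
Known gains sum to 0.52 + 0.12 = 0.64.
g_cld = 0.5307 − 0.64 = -0.11.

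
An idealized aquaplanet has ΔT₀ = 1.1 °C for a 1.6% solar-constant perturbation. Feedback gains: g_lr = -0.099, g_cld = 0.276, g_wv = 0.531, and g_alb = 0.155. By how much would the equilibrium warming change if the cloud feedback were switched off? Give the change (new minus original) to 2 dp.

Original: g = 0.863, ΔT = 1.1/(1−0.863) = 8.0292 °C.
Without cloud: g' = 0.587, ΔT' = 1.1/(1−0.587) = 2.6634 °C.
Change = 2.6634 − 8.0292 = -5.37 °C.

-5.37 °C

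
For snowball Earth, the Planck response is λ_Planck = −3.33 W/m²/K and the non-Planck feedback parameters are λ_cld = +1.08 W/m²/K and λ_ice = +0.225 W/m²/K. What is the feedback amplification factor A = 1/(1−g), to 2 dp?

Convert to gains: g_cld = 1.08/3.33 = 0.3243; g_ice = 0.225/3.33 = 0.06757.
Total gain g = 0.39187.
A = 1/(1 − 0.39187) = 1.64.

1.64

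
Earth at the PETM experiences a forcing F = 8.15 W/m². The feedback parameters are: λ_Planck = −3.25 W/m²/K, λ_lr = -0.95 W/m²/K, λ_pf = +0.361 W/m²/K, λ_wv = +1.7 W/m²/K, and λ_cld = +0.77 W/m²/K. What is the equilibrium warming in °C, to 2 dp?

Net feedback parameter λ = (−3.25) + (-0.95) + (+0.361) + (+1.7) + (+0.77) = -1.369 W/m²/K.
ΔT = −F/λ = −8.15/(-1.369) = 5.95 °C.

5.95 °C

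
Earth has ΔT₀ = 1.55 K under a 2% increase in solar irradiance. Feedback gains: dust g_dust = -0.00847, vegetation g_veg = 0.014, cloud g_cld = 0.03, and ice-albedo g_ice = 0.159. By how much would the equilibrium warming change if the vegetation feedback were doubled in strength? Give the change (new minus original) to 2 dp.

Original: g = 0.19453, ΔT = 1.55/(1−0.19453) = 1.9243 K.
With doubled vegetation: g' = 0.20853, ΔT' = 1.55/(1−0.20853) = 1.9584 K.
Change = 1.9584 − 1.9243 = 0.03 K.

0.03 K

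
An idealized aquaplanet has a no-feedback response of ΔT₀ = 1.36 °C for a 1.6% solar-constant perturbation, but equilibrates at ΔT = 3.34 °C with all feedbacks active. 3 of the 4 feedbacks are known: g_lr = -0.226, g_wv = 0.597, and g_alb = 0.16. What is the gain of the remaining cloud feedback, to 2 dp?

Amplification A = ΔT/ΔT₀ = 3.34/1.36 = 2.456.
Total gain g = 1 − 1/A = 1 − 1/2.456 = 0.5928.
Known gains sum to -0.226 + 0.597 + 0.16 = 0.531.
g_cld = 0.5928 − 0.531 = 0.06.

0.06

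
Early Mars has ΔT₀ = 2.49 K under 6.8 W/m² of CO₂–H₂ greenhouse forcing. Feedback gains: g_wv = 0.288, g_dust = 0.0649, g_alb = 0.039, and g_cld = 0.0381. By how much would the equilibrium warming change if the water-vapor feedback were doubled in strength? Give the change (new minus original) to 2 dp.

4.46 K

Original: g = 0.43, ΔT = 2.49/(1−0.43) = 4.3684 K.
With doubled water-vapor: g' = 0.718, ΔT' = 2.49/(1−0.718) = 8.8298 K.
Change = 8.8298 − 4.3684 = 4.46 K.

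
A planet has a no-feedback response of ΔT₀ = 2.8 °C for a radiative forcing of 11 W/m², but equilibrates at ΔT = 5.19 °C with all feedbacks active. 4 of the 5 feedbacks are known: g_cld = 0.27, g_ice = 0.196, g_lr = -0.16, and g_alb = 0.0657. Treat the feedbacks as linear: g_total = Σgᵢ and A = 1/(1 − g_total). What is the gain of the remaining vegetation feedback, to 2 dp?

0.09

Amplification A = ΔT/ΔT₀ = 5.19/2.8 = 1.854.
Total gain g = 1 − 1/A = 1 − 1/1.854 = 0.4606.
Known gains sum to 0.27 + 0.196 − 0.16 + 0.0657 = 0.3717.
g_veg = 0.4606 − 0.3717 = 0.09.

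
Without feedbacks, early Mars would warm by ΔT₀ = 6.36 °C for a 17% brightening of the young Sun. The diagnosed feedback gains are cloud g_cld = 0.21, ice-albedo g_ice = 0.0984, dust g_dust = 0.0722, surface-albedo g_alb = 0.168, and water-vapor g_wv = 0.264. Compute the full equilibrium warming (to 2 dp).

Total gain g = 0.21 + 0.0984 + 0.0722 + 0.168 + 0.264 = 0.8126.
Amplification A = 1/(1 − 0.8126) = 5.336.
ΔT = 6.36 × 5.336 = 33.94 °C.

33.94 °C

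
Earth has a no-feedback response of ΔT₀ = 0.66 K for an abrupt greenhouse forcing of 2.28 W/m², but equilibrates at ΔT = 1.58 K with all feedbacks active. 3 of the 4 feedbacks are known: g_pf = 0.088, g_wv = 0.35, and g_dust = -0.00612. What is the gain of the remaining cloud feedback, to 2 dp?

0.15

Amplification A = ΔT/ΔT₀ = 1.58/0.66 = 2.394.
Total gain g = 1 − 1/A = 1 − 1/2.394 = 0.5823.
Known gains sum to 0.088 + 0.35 − 0.00612 = 0.43188.
g_cld = 0.5823 − 0.43188 = 0.15.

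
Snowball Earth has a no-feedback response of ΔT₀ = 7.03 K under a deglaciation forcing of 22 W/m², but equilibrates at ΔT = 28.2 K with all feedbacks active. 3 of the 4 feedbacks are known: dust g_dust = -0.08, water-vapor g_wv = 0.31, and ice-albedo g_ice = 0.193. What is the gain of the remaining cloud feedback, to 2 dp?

0.33

Amplification A = ΔT/ΔT₀ = 28.2/7.03 = 4.011.
Total gain g = 1 − 1/A = 1 − 1/4.011 = 0.7507.
Known gains sum to -0.08 + 0.31 + 0.193 = 0.423.
g_cld = 0.7507 − 0.423 = 0.33.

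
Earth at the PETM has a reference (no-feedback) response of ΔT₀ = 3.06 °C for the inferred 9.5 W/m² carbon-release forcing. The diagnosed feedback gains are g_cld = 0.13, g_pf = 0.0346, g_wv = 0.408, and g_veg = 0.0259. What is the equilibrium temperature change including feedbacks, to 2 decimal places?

7.62 °C

Total gain g = 0.13 + 0.0346 + 0.408 + 0.0259 = 0.5985.
Amplification A = 1/(1 − 0.5985) = 2.491.
ΔT = 3.06 × 2.491 = 7.62 °C.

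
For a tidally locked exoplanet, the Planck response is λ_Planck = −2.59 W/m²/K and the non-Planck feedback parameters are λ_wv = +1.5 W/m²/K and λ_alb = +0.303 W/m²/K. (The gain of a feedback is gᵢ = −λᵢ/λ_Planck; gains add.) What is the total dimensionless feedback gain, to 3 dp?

0.696

Convert to gains: g_wv = 1.5/2.59 = 0.5792; g_alb = 0.303/2.59 = 0.117.
Total gain g = 0.6962.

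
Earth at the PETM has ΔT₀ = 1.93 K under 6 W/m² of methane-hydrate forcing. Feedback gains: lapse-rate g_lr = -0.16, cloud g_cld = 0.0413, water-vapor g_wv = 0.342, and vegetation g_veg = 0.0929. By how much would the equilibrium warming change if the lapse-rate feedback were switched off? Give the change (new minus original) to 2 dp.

0.86 K

Original: g = 0.3162, ΔT = 1.93/(1−0.3162) = 2.8225 K.
Without lapse-rate: g' = 0.4762, ΔT' = 1.93/(1−0.4762) = 3.6846 K.
Change = 3.6846 − 2.8225 = 0.86 K.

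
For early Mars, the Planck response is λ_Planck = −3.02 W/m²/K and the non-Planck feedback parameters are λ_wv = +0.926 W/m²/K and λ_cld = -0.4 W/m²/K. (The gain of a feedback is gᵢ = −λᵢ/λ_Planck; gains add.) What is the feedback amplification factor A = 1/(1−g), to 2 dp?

1.21

Convert to gains: g_wv = 0.926/3.02 = 0.3066; g_cld = -0.4/3.02 = -0.1325.
Total gain g = 0.1741.
A = 1/(1 − 0.1741) = 1.21.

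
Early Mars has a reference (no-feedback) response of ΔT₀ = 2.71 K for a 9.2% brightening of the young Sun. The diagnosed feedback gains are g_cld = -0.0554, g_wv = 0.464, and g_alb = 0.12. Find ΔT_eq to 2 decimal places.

5.75 K

Total gain g = -0.0554 + 0.464 + 0.12 = 0.5286.
Amplification A = 1/(1 − 0.5286) = 2.121.
ΔT = 2.71 × 2.121 = 5.75 K.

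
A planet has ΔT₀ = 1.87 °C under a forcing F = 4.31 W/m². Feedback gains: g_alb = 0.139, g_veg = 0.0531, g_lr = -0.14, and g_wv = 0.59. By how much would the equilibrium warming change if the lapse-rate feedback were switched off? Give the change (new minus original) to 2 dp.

Original: g = 0.6421, ΔT = 1.87/(1−0.6421) = 5.2249 °C.
Without lapse-rate: g' = 0.7821, ΔT' = 1.87/(1−0.7821) = 8.5819 °C.
Change = 8.5819 − 5.2249 = 3.36 °C.

3.36 °C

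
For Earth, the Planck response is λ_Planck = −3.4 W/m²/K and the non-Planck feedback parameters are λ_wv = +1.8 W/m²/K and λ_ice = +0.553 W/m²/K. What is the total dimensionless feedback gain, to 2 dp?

0.69

Convert to gains: g_wv = 1.8/3.4 = 0.5294; g_ice = 0.553/3.4 = 0.1626.
Total gain g = 0.692.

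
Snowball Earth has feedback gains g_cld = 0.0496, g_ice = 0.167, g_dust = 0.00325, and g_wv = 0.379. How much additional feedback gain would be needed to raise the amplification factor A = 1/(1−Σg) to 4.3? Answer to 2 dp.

0.17

Current total gain = 0.59885.
Target gain for A = 4.3: g* = 1 − 1/4.3 = 0.7674.
Additional gain needed = 0.7674 − 0.59885 = 0.17.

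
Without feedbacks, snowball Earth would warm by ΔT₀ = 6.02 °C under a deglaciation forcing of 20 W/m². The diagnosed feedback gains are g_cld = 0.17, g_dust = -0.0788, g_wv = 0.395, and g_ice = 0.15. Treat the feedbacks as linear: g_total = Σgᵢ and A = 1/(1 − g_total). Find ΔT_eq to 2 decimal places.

Total gain g = 0.17 − 0.0788 + 0.395 + 0.15 = 0.6362.
Amplification A = 1/(1 − 0.6362) = 2.749.
ΔT = 6.02 × 2.749 = 16.55 °C.

16.55 °C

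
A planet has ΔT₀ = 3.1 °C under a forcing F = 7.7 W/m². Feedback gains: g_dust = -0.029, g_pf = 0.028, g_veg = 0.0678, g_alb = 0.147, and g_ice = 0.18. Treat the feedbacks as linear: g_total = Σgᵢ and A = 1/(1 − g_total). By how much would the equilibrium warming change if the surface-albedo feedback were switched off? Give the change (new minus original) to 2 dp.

Original: g = 0.3938, ΔT = 3.1/(1−0.3938) = 5.1138 °C.
Without surface-albedo: g' = 0.2468, ΔT' = 3.1/(1−0.2468) = 4.1158 °C.
Change = 4.1158 − 5.1138 = -1.00 °C.

-1.00 °C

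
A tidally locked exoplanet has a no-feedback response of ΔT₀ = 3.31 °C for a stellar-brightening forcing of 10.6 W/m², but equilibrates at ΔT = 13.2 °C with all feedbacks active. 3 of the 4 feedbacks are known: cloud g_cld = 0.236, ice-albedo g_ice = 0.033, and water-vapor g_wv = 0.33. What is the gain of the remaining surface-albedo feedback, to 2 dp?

0.15

Amplification A = ΔT/ΔT₀ = 13.2/3.31 = 3.988.
Total gain g = 1 − 1/A = 1 − 1/3.988 = 0.7492.
Known gains sum to 0.236 + 0.033 + 0.33 = 0.599.
g_alb = 0.7492 − 0.599 = 0.15.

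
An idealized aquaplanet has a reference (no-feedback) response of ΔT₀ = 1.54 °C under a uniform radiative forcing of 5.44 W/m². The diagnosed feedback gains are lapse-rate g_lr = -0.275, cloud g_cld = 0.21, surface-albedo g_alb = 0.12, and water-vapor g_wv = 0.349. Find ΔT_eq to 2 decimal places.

Total gain g = -0.275 + 0.21 + 0.12 + 0.349 = 0.404.
Amplification A = 1/(1 − 0.404) = 1.678.
ΔT = 1.54 × 1.678 = 2.58 °C.

2.58 °C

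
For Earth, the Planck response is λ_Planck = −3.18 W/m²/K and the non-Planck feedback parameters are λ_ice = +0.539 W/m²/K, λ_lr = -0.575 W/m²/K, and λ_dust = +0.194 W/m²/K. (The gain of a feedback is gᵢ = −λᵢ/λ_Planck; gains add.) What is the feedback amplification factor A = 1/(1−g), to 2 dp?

Convert to gains: g_ice = 0.539/3.18 = 0.1695; g_lr = -0.575/3.18 = -0.1808; g_dust = 0.194/3.18 = 0.06101.
Total gain g = 0.04971.
A = 1/(1 − 0.04971) = 1.05.

1.05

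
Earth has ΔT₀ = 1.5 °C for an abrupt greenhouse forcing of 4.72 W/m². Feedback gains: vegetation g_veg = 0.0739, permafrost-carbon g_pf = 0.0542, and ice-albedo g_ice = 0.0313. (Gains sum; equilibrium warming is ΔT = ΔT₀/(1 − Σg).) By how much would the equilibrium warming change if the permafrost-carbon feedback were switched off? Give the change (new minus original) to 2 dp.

Original: g = 0.1594, ΔT = 1.5/(1−0.1594) = 1.7844 °C.
Without permafrost-carbon: g' = 0.1052, ΔT' = 1.5/(1−0.1052) = 1.6764 °C.
Change = 1.6764 − 1.7844 = -0.11 °C.

-0.11 °C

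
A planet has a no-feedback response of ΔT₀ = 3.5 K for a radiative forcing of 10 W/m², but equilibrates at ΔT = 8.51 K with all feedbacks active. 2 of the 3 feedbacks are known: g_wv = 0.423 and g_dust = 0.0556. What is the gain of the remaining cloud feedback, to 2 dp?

Amplification A = ΔT/ΔT₀ = 8.51/3.5 = 2.431.
Total gain g = 1 − 1/A = 1 − 1/2.431 = 0.5886.
Known gains sum to 0.423 + 0.0556 = 0.4786.
g_cld = 0.5886 − 0.4786 = 0.11.

0.11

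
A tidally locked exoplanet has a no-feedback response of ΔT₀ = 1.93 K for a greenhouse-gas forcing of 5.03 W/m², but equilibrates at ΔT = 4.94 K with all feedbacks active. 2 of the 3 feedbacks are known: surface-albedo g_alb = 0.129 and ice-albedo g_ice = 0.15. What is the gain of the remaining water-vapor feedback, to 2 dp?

Amplification A = ΔT/ΔT₀ = 4.94/1.93 = 2.56.
Total gain g = 1 − 1/A = 1 − 1/2.56 = 0.6094.
Known gains sum to 0.129 + 0.15 = 0.279.
g_wv = 0.6094 − 0.279 = 0.33.

0.33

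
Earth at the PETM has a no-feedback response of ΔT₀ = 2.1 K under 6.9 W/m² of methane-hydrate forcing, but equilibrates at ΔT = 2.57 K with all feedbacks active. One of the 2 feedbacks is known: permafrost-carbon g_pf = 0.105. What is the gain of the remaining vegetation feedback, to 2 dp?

Amplification A = ΔT/ΔT₀ = 2.57/2.1 = 1.224.
Total gain g = 1 − 1/A = 1 − 1/1.224 = 0.183.
The known gain is 0.105.
g_veg = 0.183 − 0.105 = 0.08.

0.08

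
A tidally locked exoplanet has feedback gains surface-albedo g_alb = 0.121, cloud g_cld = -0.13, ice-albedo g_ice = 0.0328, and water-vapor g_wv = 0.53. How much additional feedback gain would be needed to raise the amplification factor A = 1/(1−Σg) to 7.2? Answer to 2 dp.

Current total gain = 0.5538.
Target gain for A = 7.2: g* = 1 − 1/7.2 = 0.8611.
Additional gain needed = 0.8611 − 0.5538 = 0.31.

0.31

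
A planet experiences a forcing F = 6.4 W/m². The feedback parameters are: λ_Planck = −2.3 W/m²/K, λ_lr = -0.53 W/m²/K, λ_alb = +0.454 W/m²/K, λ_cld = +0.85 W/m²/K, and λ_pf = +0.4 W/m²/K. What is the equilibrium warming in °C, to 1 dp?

5.7 °C

Net feedback parameter λ = (−2.3) + (-0.53) + (+0.454) + (+0.85) + (+0.4) = -1.126 W/m²/K.
ΔT = −F/λ = −6.4/(-1.126) = 5.7 °C.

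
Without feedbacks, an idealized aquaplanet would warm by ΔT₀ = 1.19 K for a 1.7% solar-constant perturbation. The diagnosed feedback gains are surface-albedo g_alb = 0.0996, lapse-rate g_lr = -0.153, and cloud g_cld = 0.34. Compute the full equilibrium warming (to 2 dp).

1.67 K

Total gain g = 0.0996 − 0.153 + 0.34 = 0.2866.
Amplification A = 1/(1 − 0.2866) = 1.402.
ΔT = 1.19 × 1.402 = 1.67 K.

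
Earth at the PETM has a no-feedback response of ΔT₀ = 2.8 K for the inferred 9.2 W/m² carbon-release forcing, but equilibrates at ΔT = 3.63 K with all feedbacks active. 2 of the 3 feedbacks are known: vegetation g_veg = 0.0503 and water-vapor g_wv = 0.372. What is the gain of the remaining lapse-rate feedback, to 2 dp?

-0.19

Amplification A = ΔT/ΔT₀ = 3.63/2.8 = 1.296.
Total gain g = 1 − 1/A = 1 − 1/1.296 = 0.2284.
Known gains sum to 0.0503 + 0.372 = 0.4223.
g_lr = 0.2284 − 0.4223 = -0.19.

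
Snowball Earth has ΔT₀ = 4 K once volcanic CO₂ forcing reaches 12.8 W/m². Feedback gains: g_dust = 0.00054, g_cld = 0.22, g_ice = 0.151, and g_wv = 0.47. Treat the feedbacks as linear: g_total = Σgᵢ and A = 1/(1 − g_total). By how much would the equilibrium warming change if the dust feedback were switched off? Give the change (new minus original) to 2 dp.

Original: g = 0.84154, ΔT = 4/(1−0.84154) = 25.2430 K.
Without dust: g' = 0.841, ΔT' = 4/(1−0.841) = 25.1572 K.
Change = 25.1572 − 25.2430 = -0.09 K.

-0.09 K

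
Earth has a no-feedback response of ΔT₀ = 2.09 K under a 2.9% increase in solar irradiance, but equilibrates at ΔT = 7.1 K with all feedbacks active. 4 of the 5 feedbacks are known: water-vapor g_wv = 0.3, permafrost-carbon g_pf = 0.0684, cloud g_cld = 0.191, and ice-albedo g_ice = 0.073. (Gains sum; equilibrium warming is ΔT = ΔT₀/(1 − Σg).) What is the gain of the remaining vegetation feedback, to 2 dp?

Amplification A = ΔT/ΔT₀ = 7.1/2.09 = 3.397.
Total gain g = 1 − 1/A = 1 − 1/3.397 = 0.7056.
Known gains sum to 0.3 + 0.0684 + 0.191 + 0.073 = 0.6324.
g_veg = 0.7056 − 0.6324 = 0.07.

0.07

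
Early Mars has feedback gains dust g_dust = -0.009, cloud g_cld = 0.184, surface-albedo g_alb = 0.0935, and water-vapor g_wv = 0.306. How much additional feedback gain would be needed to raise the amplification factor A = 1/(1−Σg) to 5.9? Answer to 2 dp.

0.26

Current total gain = 0.5745.
Target gain for A = 5.9: g* = 1 − 1/5.9 = 0.8305.
Additional gain needed = 0.8305 − 0.5745 = 0.26.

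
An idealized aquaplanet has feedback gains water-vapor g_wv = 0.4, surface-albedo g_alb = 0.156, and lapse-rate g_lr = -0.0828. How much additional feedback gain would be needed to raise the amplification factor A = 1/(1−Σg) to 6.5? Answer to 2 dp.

Current total gain = 0.4732.
Target gain for A = 6.5: g* = 1 − 1/6.5 = 0.8462.
Additional gain needed = 0.8462 − 0.4732 = 0.37.

0.37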